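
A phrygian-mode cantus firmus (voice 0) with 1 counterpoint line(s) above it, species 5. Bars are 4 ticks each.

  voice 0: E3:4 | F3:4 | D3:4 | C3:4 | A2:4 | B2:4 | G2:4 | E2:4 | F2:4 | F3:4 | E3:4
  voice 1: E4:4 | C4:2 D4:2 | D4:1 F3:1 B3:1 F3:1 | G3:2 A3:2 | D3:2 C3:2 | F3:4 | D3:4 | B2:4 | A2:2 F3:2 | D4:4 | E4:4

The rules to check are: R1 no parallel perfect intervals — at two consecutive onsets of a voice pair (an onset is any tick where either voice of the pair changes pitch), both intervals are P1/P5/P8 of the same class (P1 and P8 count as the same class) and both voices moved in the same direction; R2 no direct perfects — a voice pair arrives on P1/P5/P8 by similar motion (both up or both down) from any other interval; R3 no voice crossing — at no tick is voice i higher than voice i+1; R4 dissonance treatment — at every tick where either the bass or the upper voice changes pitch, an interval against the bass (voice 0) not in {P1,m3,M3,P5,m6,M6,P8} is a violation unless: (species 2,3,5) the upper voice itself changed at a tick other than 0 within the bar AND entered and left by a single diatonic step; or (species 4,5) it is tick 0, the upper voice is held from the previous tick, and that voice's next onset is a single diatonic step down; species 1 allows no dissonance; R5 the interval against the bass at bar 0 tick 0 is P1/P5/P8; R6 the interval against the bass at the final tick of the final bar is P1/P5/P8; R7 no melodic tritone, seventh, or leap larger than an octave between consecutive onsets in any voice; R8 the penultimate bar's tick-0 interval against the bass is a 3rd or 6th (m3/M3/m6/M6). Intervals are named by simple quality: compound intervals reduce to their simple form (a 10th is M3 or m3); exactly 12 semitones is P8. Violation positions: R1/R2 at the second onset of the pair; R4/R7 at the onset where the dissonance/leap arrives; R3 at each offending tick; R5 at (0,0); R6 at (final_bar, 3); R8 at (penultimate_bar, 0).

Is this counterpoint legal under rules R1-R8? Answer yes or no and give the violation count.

No (6 violations)

bar 0: v0=E3 v1=E4 (P8)
bar 1: v0=F3 v1=C4 (P5)
bar 2: v0=D3 v1=D4 (P8)
bar 3: v0=C3 v1=G3 (P5)
bar 4: v0=A2 v1=D3 (P4)
bar 5: v0=B2 v1=F3 (TT)
bar 6: v0=G2 v1=D3 (P5)
bar 7: v0=E2 v1=B2 (P5)
bar 8: v0=F2 v1=A2 (M3)
bar 9: v0=F3 v1=D4 (M6)
bar 10: v0=E3 v1=E4 (P8)
  R7 @ bar2.2: F3->B3 leap 6st
  R7 @ bar2.3: B3->F3 leap 6st
  R4 @ bar4.0: A2/D3 P4 untreated
  R4 @ bar5.0: B2/F3 TT untreated
  R2 @ bar6.0: B2/F3 TT -> G2/D3 P5 similar
  R1 @ bar7.0: G2/D3 P5 -> E2/B2 P5 similar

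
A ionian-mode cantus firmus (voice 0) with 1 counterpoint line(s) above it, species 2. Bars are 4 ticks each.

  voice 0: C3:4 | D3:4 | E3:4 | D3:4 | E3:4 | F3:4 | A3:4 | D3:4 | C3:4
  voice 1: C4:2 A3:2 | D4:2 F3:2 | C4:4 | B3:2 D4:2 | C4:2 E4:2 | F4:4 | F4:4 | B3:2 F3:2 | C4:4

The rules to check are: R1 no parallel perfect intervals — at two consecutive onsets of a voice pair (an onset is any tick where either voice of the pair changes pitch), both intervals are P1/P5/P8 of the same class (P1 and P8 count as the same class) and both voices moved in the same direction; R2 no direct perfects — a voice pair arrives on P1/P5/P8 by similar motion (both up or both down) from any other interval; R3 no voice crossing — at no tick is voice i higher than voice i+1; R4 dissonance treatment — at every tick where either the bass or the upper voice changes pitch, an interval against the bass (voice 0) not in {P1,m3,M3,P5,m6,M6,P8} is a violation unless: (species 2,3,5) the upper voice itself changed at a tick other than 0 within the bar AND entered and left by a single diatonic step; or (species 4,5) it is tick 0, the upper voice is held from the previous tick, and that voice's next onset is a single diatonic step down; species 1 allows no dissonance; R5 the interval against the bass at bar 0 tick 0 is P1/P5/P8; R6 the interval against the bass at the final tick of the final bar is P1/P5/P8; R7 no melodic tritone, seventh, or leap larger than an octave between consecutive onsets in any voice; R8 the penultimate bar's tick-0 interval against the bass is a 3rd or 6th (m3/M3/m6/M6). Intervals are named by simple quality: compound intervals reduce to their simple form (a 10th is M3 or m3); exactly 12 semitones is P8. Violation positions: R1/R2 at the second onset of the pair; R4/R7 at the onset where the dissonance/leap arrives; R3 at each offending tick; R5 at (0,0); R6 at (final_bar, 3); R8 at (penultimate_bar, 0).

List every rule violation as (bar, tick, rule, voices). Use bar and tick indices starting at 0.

bar 0: v0=C3 v1=C4 downbeat P8
bar 1: v0=D3 v1=D4 downbeat P8
bar 2: v0=E3 v1=C4 downbeat m6
bar 3: v0=D3 v1=B3 downbeat M6
bar 4: v0=E3 v1=C4 downbeat m6
bar 5: v0=F3 v1=F4 downbeat P8
bar 6: v0=A3 v1=F4 downbeat m6
bar 7: v0=D3 v1=B3 downbeat M6
bar 8: v0=C3 v1=C4 downbeat P8
  -> R2 @ bar 1 tick 0 v(0, 1): C3/A3 M6 -> D3/D4 P8 similar
  -> R1 @ bar 5 tick 0 v(0, 1): E3/E4 P8 -> F3/F4 P8 similar
  -> R7 @ bar 7 tick 0 v(1,): F4->B3 leap 6st
  -> R7 @ bar 7 tick 2 v(1,): B3->F3 leap 6st

(1, 0, R2, (0, 1))
(5, 0, R1, (0, 1))
(7, 0, R7, (1,))
(7, 2, R7, (1,))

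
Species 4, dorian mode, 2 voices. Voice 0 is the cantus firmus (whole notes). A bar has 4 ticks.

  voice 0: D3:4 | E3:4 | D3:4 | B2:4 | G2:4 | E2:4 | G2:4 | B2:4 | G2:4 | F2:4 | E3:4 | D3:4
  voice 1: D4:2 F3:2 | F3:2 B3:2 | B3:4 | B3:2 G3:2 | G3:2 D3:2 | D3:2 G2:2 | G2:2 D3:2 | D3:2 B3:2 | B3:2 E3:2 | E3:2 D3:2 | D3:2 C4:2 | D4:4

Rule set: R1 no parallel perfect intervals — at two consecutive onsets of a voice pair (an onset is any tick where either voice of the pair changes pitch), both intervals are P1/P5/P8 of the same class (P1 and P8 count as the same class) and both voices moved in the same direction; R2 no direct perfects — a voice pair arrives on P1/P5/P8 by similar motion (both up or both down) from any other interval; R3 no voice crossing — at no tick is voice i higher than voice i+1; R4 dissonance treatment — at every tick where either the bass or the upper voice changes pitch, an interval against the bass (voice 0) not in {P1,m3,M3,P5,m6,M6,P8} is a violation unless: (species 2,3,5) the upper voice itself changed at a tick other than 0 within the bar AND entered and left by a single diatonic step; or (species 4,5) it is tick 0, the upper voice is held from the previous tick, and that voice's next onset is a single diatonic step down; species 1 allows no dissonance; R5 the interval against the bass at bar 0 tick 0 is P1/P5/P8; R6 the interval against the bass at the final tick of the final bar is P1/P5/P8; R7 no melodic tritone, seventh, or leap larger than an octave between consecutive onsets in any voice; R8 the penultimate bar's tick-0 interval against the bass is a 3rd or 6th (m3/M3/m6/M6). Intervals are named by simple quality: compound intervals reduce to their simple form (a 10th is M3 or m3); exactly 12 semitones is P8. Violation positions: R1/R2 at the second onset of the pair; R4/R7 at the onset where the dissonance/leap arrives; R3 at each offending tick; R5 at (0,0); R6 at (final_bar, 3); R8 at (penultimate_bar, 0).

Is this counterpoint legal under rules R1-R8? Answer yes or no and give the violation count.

bar 0: v0=D3 v1=D4 (P8)
bar 1: v0=E3 v1=F3 (m2)
bar 2: v0=D3 v1=B3 (M6)
bar 3: v0=B2 v1=B3 (P8)
bar 4: v0=G2 v1=G3 (P8)
bar 5: v0=E2 v1=D3 (m7)
bar 6: v0=G2 v1=G2 (P1)
bar 7: v0=B2 v1=D3 (m3)
bar 8: v0=G2 v1=B3 (M3)
bar 9: v0=F2 v1=E3 (M7)
bar 10: v0=E3 v1=D3 (M2)
bar 11: v0=D3 v1=D4 (P8)
  R4 @ bar1.0: E3/F3 m2 untreated
  R7 @ bar1.2: F3->B3 leap 6st
  R4 @ bar5.0: E2/D3 m7 untreated
  R3 @ bar10.0: E3 above D3
  R4 @ bar10.0: E3/D3 M2 untreated
  R7 @ bar10.0: F2->E3 leap 11st
  R8 @ bar10.0: penult M2 not 3rd/6th
  R3 @ bar10.1: E3 above D3
  R7 @ bar10.2: D3->C4 leap 10st

No (9 violations)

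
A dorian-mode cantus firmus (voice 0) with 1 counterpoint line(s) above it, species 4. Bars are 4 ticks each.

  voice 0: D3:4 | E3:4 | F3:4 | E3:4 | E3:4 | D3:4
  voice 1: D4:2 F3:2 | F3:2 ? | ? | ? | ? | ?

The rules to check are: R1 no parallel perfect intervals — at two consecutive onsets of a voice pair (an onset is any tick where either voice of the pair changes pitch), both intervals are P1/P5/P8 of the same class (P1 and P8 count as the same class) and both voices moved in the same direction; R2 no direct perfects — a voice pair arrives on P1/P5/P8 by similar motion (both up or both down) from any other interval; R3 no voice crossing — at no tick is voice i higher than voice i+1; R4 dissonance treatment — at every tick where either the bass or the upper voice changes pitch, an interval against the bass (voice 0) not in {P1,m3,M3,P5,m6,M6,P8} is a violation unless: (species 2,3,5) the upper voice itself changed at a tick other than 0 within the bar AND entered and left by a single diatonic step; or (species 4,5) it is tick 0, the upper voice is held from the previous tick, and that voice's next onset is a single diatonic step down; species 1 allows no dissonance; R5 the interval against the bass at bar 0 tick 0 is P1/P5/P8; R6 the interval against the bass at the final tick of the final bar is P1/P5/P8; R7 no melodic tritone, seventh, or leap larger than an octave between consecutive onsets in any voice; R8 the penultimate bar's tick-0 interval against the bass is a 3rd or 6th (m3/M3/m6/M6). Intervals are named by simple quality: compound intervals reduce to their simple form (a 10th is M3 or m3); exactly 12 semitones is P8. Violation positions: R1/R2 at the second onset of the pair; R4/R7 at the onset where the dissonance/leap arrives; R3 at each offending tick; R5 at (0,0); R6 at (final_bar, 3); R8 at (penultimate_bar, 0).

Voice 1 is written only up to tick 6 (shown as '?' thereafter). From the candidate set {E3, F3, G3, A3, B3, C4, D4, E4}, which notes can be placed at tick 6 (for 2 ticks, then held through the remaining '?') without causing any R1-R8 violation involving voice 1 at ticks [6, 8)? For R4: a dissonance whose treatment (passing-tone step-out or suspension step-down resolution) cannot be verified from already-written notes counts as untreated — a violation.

{C4, E3, F3, G3}

E3: legal
F3: legal
G3: legal
A3: violates R4
B3: violates R7
C4: legal
D4: violates R4
E4: violates R7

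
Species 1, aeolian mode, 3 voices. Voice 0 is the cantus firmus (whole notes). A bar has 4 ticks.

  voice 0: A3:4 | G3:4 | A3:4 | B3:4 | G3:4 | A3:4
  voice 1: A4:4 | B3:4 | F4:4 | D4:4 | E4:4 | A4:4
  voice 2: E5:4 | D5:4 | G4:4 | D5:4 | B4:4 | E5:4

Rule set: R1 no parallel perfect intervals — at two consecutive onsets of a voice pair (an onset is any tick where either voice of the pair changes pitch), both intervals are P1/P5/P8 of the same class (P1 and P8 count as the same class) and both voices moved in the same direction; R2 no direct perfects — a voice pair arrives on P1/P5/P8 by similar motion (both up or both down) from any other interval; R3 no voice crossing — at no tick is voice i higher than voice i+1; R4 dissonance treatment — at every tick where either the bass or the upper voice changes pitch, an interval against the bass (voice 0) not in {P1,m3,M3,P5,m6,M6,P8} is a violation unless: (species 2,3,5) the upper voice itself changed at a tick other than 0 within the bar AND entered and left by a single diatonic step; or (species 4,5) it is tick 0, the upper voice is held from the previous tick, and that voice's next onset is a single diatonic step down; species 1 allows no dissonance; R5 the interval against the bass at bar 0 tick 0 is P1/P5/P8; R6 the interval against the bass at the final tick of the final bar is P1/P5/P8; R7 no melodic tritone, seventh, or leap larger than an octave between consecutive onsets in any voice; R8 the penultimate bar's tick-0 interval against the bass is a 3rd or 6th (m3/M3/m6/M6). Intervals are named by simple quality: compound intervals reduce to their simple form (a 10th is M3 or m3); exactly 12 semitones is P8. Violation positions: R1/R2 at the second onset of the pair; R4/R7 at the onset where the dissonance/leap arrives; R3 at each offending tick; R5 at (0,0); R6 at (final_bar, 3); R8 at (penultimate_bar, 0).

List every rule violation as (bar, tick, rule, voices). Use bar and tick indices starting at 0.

bar 0: v0=A3 v1=A4 v2=E5 downbeat P5
bar 1: v0=G3 v1=B3 v2=D5 downbeat P5
bar 2: v0=A3 v1=F4 v2=G4 downbeat m7
bar 3: v0=B3 v1=D4 v2=D5 downbeat m3
bar 4: v0=G3 v1=E4 v2=B4 downbeat M3
bar 5: v0=A3 v1=A4 v2=E5 downbeat P5
  -> R1 @ bar 1 tick 0 v(0, 2): A3/E5 P5 -> G3/D5 P5 similar
  -> R7 @ bar 1 tick 0 v(1,): A4->B3 leap 10st
  -> R4 @ bar 2 tick 0 v(0, 2): A3/G4 m7 untreated
  -> R7 @ bar 2 tick 0 v(1,): B3->F4 leap 6st
  -> R1 @ bar 5 tick 0 v(1, 2): E4/B4 P5 -> A4/E5 P5 similar
  -> R2 @ bar 5 tick 0 v(0, 1): G3/E4 M6 -> A3/A4 P8 similar
  -> R2 @ bar 5 tick 0 v(0, 2): G3/B4 M3 -> A3/E5 P5 similar

(1, 0, R1, (0, 2))
(1, 0, R7, (1,))
(2, 0, R4, (0, 2))
(2, 0, R7, (1,))
(5, 0, R1, (1, 2))
(5, 0, R2, (0, 1))
(5, 0, R2, (0, 2))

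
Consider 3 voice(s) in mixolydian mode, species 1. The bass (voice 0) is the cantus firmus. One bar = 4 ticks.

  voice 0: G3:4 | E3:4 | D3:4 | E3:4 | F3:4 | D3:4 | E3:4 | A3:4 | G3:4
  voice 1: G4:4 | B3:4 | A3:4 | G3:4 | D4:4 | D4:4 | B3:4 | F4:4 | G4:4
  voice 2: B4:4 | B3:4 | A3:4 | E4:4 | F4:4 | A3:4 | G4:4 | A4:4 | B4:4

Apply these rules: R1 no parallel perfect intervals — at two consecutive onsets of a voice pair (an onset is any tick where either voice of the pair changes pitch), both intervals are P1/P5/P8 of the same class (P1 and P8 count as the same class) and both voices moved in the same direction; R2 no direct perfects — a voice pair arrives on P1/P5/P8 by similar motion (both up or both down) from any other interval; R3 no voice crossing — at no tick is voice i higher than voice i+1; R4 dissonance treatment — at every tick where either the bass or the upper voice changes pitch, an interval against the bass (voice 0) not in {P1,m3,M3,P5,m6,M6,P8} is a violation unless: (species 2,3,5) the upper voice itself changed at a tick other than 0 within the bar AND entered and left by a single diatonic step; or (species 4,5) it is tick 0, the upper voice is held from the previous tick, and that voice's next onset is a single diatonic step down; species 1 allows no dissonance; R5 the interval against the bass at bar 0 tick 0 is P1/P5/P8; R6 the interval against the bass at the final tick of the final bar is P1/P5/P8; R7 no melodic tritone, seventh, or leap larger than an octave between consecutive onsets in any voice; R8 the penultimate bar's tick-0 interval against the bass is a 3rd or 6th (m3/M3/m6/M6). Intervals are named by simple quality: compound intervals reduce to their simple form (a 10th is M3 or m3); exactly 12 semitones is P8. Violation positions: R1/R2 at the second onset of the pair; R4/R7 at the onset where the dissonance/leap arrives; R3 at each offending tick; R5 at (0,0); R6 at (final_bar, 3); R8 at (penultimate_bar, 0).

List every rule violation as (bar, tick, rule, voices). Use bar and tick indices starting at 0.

bar 0: v0=G3 v1=G4 v2=B4 downbeat M3
bar 1: v0=E3 v1=B3 v2=B3 downbeat P5
bar 2: v0=D3 v1=A3 v2=A3 downbeat P5
bar 3: v0=E3 v1=G3 v2=E4 downbeat P8
bar 4: v0=F3 v1=D4 v2=F4 downbeat P8
bar 5: v0=D3 v1=D4 v2=A3 downbeat P5
bar 6: v0=E3 v1=B3 v2=G4 downbeat m3
bar 7: v0=A3 v1=F4 v2=A4 downbeat P8
bar 8: v0=G3 v1=G4 v2=B4 downbeat M3
  -> R5 @ bar 0 tick 0 v(0, 2): opens on M3
  -> R2 @ bar 1 tick 0 v(0, 1): G3/G4 P8 -> E3/B3 P5 similar
  -> R2 @ bar 1 tick 0 v(0, 2): G3/B4 M3 -> E3/B3 P5 similar
  -> R2 @ bar 1 tick 0 v(1, 2): G4/B4 M3 -> B3/B3 P1 similar
  -> R1 @ bar 2 tick 0 v(0, 1): E3/B3 P5 -> D3/A3 P5 similar
  -> R1 @ bar 2 tick 0 v(0, 2): E3/B3 P5 -> D3/A3 P5 similar
  -> R1 @ bar 2 tick 0 v(1, 2): B3/B3 P1 -> A3/A3 P1 similar
  -> R2 @ bar 3 tick 0 v(0, 2): D3/A3 P5 -> E3/E4 P8 similar
  -> R1 @ bar 4 tick 0 v(0, 2): E3/E4 P8 -> F3/F4 P8 similar
  -> R2 @ bar 5 tick 0 v(0, 2): F3/F4 P8 -> D3/A3 P5 similar
  -> R3 @ bar 5 tick 0 v(1, 2): D4 above A3
  -> R3 @ bar 5 tick 1 v(1, 2): D4 above A3
  -> R3 @ bar 5 tick 2 v(1, 2): D4 above A3
  -> R3 @ bar 5 tick 3 v(1, 2): D4 above A3
  -> R7 @ bar 6 tick 0 v(2,): A3->G4 leap 10st
  -> R2 @ bar 7 tick 0 v(0, 2): E3/G4 m3 -> A3/A4 P8 similar
  -> R7 @ bar 7 tick 0 v(1,): B3->F4 leap 6st
  -> R8 @ bar 7 tick 0 v(0, 2): penult P8 not 3rd/6th
  -> R6 @ bar 8 tick 3 v(0, 2): closes on M3

(0, 0, R5, (0, 2))
(1, 0, R2, (0, 1))
(1, 0, R2, (0, 2))
(1, 0, R2, (1, 2))
(2, 0, R1, (0, 1))
(2, 0, R1, (0, 2))
(2, 0, R1, (1, 2))
(3, 0, R2, (0, 2))
(4, 0, R1, (0, 2))
(5, 0, R2, (0, 2))
(5, 0, R3, (1, 2))
(5, 1, R3, (1, 2))
(5, 2, R3, (1, 2))
(5, 3, R3, (1, 2))
(6, 0, R7, (2,))
(7, 0, R2, (0, 2))
(7, 0, R7, (1,))
(7, 0, R8, (0, 2))
(8, 3, R6, (0, 2))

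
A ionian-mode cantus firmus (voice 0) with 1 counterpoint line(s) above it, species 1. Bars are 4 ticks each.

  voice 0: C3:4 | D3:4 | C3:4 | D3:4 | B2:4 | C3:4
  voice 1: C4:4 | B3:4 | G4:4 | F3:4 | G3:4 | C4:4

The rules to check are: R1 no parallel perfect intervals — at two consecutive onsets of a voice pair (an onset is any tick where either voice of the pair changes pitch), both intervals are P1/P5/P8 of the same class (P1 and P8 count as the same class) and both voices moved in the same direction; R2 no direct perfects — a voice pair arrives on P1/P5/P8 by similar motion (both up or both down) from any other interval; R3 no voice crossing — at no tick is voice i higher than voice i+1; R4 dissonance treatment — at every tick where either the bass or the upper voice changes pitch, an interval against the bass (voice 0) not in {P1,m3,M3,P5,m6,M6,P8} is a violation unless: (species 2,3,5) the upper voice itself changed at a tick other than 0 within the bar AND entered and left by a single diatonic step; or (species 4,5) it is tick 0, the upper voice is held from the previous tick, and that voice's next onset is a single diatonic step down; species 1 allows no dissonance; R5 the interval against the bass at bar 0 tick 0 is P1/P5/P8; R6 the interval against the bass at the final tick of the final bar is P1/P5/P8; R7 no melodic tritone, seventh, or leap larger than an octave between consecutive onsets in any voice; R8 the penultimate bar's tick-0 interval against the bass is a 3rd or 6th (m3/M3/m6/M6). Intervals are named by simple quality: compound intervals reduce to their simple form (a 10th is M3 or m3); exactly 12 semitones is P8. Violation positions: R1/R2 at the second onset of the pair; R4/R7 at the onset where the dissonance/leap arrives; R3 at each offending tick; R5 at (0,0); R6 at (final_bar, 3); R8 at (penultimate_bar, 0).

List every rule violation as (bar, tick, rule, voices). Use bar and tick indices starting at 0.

(3, 0, R7, (1,))
(5, 0, R2, (0, 1))

bar 0: v0=C3 v1=C4 downbeat P8
bar 1: v0=D3 v1=B3 downbeat M6
bar 2: v0=C3 v1=G4 downbeat P5
bar 3: v0=D3 v1=F3 downbeat m3
bar 4: v0=B2 v1=G3 downbeat m6
bar 5: v0=C3 v1=C4 downbeat P8
  -> R7 @ bar 3 tick 0 v(1,): G4->F3 leap 14st
  -> R2 @ bar 5 tick 0 v(0, 1): B2/G3 m6 -> C3/C4 P8 similar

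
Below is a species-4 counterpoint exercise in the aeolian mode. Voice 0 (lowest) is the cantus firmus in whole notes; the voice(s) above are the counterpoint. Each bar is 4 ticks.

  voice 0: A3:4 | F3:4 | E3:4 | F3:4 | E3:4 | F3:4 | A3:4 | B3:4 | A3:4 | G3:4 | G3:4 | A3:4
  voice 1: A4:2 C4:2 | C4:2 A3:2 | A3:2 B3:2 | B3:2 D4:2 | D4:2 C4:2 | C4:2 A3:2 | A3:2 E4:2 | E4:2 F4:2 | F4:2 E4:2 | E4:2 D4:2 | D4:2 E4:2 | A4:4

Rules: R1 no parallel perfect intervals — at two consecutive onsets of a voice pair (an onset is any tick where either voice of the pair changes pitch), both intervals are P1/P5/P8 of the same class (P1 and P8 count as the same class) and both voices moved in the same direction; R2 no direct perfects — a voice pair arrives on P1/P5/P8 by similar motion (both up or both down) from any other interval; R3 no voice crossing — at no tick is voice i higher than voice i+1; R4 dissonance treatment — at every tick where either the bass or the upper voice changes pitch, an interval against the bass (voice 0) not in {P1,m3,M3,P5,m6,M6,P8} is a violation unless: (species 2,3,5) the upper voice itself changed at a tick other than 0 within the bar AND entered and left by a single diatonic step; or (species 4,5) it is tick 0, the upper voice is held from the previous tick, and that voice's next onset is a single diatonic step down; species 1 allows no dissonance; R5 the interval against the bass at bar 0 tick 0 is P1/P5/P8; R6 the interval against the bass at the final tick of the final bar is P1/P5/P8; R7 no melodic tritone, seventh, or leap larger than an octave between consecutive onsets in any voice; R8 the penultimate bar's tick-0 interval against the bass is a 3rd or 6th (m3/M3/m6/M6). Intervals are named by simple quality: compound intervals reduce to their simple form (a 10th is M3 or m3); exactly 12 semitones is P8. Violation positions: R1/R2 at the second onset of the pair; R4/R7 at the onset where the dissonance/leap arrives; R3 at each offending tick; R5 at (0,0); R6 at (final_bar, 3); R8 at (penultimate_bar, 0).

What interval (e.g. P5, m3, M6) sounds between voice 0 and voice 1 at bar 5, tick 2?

voice 0=F3 voice 1=A3 -> M3

M3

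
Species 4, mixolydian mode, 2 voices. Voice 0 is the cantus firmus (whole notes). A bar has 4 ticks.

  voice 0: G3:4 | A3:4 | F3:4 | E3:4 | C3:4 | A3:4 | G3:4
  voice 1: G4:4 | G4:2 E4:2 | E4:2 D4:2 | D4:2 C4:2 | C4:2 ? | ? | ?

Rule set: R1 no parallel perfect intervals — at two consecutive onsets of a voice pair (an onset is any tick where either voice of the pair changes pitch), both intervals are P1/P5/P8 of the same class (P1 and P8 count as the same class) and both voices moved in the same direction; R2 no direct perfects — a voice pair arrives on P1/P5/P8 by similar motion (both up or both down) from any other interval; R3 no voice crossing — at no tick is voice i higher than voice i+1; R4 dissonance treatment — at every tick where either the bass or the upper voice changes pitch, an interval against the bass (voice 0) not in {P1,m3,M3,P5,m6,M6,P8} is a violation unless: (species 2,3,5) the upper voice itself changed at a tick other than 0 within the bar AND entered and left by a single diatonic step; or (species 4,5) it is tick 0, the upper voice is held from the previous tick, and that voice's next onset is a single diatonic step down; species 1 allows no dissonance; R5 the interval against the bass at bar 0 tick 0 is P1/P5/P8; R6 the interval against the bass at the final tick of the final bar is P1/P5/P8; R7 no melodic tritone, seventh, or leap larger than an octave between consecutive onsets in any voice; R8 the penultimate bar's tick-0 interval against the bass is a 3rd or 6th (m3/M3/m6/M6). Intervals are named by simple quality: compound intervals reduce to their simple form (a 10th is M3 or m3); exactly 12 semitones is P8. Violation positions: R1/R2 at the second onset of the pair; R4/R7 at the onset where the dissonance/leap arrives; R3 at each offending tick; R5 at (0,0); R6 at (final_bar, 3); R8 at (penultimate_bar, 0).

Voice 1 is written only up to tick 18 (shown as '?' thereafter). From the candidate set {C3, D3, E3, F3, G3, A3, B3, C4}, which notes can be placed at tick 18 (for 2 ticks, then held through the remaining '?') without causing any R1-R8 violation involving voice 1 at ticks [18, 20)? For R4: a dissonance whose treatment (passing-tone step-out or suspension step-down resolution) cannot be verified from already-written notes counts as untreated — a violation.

{A3, C3, C4, E3, G3}

C3: legal
D3: violates R4,R7
E3: legal
F3: violates R4
G3: legal
A3: legal
B3: violates R4
C4: legal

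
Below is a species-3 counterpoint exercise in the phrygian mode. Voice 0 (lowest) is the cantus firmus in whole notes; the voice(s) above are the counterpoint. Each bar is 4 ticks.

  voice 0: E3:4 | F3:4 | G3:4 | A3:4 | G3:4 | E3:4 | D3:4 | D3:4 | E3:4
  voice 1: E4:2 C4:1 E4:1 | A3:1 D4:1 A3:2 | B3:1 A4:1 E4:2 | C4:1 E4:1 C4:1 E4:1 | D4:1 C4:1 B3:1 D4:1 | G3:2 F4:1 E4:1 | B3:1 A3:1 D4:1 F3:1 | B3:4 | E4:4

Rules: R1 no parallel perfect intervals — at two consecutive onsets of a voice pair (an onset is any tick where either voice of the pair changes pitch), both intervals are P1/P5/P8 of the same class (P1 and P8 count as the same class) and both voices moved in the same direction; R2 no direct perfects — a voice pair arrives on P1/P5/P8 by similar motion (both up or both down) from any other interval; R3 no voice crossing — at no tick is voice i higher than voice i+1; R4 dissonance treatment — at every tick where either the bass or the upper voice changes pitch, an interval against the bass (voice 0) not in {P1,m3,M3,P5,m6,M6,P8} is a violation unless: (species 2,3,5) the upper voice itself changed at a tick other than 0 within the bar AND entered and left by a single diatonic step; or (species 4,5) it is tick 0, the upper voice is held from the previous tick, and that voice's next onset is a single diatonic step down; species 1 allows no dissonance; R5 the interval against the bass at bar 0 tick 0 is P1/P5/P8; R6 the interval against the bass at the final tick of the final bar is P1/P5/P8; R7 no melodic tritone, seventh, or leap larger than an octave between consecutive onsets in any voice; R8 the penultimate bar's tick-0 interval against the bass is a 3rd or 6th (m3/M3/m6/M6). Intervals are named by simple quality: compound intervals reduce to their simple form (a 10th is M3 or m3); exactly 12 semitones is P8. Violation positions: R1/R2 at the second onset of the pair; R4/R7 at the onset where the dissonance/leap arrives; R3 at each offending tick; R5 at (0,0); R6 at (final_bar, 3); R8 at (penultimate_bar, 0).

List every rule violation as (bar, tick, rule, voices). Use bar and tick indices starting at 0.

bar 0: v0=E3 v1=E4 downbeat P8
bar 1: v0=F3 v1=A3 downbeat M3
bar 2: v0=G3 v1=B3 downbeat M3
bar 3: v0=A3 v1=C4 downbeat m3
bar 4: v0=G3 v1=D4 downbeat P5
bar 5: v0=E3 v1=G3 downbeat m3
bar 6: v0=D3 v1=B3 downbeat M6
bar 7: v0=D3 v1=B3 downbeat M6
bar 8: v0=E3 v1=E4 downbeat P8
  -> R4 @ bar 2 tick 1 v(0, 1): G3/A4 M2 untreated
  -> R7 @ bar 2 tick 1 v(1,): B3->A4 leap 10st
  -> R1 @ bar 4 tick 0 v(0, 1): A3/E4 P5 -> G3/D4 P5 similar
  -> R4 @ bar 5 tick 2 v(0, 1): E3/F4 m2 untreated
  -> R7 @ bar 5 tick 2 v(1,): G3->F4 leap 10st
  -> R7 @ bar 7 tick 0 v(1,): F3->B3 leap 6st
  -> R2 @ bar 8 tick 0 v(0, 1): D3/B3 M6 -> E3/E4 P8 similar

(2, 1, R4, (0, 1))
(2, 1, R7, (1,))
(4, 0, R1, (0, 1))
(5, 2, R4, (0, 1))
(5, 2, R7, (1,))
(7, 0, R7, (1,))
(8, 0, R2, (0, 1))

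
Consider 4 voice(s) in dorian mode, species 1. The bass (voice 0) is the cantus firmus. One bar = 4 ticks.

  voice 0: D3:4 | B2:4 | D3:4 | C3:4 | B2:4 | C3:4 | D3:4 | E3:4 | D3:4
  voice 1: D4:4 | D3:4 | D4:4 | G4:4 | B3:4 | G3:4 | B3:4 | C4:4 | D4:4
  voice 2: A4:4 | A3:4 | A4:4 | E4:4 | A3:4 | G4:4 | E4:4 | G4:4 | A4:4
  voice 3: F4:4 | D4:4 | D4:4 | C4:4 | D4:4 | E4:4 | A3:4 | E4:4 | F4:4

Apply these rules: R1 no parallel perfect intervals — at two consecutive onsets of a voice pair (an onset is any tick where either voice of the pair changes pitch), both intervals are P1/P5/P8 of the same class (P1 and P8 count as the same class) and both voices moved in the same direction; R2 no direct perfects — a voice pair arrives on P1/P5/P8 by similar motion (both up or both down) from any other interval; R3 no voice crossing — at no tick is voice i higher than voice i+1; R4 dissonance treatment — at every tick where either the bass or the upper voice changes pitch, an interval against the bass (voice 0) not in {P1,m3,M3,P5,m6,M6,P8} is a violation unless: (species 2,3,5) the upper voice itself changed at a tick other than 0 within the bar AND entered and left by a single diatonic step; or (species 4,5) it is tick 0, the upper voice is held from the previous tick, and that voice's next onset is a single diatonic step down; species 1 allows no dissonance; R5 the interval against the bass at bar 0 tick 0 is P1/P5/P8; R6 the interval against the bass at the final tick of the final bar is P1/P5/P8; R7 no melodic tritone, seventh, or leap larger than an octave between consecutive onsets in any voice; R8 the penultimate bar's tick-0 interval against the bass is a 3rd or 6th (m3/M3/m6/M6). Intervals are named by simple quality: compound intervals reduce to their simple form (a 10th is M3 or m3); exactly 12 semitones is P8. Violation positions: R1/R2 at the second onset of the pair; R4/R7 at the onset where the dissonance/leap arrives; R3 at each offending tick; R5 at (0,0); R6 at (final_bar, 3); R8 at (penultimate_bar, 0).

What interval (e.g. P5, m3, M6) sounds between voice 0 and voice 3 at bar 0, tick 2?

voice 0=D3 voice 3=F4 -> m3

m3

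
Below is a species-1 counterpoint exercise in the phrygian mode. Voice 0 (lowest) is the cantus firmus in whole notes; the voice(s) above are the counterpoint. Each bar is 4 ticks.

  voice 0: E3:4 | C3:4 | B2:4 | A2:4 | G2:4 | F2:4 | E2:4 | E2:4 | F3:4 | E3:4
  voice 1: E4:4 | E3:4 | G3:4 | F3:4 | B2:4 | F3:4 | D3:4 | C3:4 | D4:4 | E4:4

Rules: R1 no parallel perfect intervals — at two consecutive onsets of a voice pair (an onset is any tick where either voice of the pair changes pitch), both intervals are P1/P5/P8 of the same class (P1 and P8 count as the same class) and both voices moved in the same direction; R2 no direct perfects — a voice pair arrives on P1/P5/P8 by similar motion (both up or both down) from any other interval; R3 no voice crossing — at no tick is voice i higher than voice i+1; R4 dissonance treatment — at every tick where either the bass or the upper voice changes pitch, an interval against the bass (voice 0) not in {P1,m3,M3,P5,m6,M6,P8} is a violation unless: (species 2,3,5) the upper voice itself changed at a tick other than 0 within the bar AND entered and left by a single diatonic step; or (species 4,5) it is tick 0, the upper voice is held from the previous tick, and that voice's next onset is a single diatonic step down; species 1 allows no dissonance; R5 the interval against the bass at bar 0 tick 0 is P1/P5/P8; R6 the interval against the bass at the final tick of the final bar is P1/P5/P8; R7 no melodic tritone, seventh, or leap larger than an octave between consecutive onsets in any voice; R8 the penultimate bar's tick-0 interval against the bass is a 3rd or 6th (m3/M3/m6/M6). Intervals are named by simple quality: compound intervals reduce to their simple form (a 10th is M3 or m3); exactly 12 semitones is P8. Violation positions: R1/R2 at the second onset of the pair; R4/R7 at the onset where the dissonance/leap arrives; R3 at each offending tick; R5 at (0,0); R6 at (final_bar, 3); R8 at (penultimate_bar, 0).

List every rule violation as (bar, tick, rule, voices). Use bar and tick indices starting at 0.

bar 0: v0=E3 v1=E4 downbeat P8
bar 1: v0=C3 v1=E3 downbeat M3
bar 2: v0=B2 v1=G3 downbeat m6
bar 3: v0=A2 v1=F3 downbeat m6
bar 4: v0=G2 v1=B2 downbeat M3
bar 5: v0=F2 v1=F3 downbeat P8
bar 6: v0=E2 v1=D3 downbeat m7
bar 7: v0=E2 v1=C3 downbeat m6
bar 8: v0=F3 v1=D4 downbeat M6
bar 9: v0=E3 v1=E4 downbeat P8
  -> R7 @ bar 4 tick 0 v(1,): F3->B2 leap 6st
  -> R7 @ bar 5 tick 0 v(1,): B2->F3 leap 6st
  -> R4 @ bar 6 tick 0 v(0, 1): E2/D3 m7 untreated
  -> R7 @ bar 8 tick 0 v(0,): E2->F3 leap 13st
  -> R7 @ bar 8 tick 0 v(1,): C3->D4 leap 14st

(4, 0, R7, (1,))
(5, 0, R7, (1,))
(6, 0, R4, (0, 1))
(8, 0, R7, (0,))
(8, 0, R7, (1,))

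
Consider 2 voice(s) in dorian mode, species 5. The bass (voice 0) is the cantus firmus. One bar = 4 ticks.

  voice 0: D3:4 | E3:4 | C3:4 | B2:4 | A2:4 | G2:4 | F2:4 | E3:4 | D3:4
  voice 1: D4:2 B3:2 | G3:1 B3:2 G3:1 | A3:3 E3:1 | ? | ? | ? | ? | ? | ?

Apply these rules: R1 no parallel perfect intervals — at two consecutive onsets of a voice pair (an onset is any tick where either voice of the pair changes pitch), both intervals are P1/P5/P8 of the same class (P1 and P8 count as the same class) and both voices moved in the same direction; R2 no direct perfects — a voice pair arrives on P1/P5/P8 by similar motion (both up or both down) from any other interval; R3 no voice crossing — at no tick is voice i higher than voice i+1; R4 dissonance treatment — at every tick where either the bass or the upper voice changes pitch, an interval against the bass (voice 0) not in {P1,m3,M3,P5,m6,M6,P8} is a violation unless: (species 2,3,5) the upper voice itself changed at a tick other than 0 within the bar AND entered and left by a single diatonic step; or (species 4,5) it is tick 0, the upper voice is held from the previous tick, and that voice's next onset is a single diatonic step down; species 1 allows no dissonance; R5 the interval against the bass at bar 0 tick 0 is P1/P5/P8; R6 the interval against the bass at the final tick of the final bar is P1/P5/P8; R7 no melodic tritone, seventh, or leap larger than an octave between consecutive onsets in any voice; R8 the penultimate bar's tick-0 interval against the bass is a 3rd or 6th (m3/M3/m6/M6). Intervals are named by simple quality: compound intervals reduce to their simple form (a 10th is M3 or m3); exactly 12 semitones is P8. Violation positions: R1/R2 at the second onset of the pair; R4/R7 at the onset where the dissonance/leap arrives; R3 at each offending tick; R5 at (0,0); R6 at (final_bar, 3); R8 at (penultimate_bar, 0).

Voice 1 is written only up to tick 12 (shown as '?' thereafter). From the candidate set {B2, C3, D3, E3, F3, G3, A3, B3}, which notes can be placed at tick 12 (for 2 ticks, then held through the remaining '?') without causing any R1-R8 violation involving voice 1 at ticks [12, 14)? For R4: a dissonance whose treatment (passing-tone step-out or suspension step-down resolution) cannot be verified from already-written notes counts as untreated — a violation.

B2: violates R2
C3: violates R4
D3: legal
E3: violates R4
F3: violates R4
G3: legal
A3: violates R4
B3: legal

{B3, D3, G3}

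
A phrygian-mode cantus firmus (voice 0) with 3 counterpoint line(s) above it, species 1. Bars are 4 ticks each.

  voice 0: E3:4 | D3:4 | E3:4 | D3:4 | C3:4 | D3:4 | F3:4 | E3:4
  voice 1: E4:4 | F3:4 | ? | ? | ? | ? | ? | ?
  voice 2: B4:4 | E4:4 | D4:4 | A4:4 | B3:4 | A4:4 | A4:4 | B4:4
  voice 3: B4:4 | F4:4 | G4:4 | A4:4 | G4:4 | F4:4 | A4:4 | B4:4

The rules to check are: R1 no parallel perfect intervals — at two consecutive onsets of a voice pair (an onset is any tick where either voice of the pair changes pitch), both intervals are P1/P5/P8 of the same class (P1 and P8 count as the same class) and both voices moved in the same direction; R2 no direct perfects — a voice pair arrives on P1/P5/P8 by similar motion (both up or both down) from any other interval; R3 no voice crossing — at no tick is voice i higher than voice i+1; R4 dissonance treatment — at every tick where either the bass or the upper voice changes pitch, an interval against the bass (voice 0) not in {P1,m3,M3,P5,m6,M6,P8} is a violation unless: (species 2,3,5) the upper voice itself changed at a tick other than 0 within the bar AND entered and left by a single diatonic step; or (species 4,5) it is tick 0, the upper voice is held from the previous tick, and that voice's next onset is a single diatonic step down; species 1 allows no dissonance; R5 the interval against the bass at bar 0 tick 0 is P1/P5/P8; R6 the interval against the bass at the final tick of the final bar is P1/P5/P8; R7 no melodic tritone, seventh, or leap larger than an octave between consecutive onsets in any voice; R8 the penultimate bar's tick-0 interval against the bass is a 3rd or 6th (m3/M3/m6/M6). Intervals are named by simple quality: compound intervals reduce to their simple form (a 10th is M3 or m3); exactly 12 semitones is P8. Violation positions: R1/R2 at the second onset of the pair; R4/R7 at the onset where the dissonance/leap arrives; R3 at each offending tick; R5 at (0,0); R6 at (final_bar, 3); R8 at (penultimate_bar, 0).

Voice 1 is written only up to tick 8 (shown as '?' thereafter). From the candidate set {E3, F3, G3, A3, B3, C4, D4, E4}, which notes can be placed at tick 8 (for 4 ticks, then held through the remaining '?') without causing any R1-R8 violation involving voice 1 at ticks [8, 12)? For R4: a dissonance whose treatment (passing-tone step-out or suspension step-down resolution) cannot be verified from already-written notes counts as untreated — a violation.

E3: legal
F3: violates R4
G3: violates R1
A3: violates R4
B3: violates R2,R7
C4: violates R2
D4: violates R4
E4: violates R2,R3,R7

{E3}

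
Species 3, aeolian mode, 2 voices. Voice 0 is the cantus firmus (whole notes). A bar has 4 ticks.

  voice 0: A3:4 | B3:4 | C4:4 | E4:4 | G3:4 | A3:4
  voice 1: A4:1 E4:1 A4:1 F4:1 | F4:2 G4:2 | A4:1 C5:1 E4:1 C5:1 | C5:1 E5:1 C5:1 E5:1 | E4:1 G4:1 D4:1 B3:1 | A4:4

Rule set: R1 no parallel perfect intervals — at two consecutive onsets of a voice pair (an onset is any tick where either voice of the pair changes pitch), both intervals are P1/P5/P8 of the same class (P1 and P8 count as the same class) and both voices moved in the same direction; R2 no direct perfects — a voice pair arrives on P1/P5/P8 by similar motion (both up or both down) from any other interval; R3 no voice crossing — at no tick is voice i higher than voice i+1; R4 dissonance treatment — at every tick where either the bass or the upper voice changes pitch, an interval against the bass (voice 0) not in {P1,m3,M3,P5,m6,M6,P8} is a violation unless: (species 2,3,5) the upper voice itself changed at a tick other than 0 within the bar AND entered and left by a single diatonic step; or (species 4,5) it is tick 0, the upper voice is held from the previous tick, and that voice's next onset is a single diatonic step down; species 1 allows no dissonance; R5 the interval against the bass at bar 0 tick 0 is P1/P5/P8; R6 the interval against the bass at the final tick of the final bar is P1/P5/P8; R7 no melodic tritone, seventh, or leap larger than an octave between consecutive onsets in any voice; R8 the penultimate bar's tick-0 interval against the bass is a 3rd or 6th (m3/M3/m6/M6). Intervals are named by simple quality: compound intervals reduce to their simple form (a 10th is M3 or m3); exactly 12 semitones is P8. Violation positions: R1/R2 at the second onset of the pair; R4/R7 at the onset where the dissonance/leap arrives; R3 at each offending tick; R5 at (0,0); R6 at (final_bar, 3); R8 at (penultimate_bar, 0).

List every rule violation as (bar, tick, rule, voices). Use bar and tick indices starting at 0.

bar 0: v0=A3 v1=A4 downbeat P8
bar 1: v0=B3 v1=F4 downbeat TT
bar 2: v0=C4 v1=A4 downbeat M6
bar 3: v0=E4 v1=C5 downbeat m6
bar 4: v0=G3 v1=E4 downbeat M6
bar 5: v0=A3 v1=A4 downbeat P8
  -> R4 @ bar 1 tick 0 v(0, 1): B3/F4 TT untreated
  -> R2 @ bar 5 tick 0 v(0, 1): G3/B3 M3 -> A3/A4 P8 similar
  -> R7 @ bar 5 tick 0 v(1,): B3->A4 leap 10st

(1, 0, R4, (0, 1))
(5, 0, R2, (0, 1))
(5, 0, R7, (1,))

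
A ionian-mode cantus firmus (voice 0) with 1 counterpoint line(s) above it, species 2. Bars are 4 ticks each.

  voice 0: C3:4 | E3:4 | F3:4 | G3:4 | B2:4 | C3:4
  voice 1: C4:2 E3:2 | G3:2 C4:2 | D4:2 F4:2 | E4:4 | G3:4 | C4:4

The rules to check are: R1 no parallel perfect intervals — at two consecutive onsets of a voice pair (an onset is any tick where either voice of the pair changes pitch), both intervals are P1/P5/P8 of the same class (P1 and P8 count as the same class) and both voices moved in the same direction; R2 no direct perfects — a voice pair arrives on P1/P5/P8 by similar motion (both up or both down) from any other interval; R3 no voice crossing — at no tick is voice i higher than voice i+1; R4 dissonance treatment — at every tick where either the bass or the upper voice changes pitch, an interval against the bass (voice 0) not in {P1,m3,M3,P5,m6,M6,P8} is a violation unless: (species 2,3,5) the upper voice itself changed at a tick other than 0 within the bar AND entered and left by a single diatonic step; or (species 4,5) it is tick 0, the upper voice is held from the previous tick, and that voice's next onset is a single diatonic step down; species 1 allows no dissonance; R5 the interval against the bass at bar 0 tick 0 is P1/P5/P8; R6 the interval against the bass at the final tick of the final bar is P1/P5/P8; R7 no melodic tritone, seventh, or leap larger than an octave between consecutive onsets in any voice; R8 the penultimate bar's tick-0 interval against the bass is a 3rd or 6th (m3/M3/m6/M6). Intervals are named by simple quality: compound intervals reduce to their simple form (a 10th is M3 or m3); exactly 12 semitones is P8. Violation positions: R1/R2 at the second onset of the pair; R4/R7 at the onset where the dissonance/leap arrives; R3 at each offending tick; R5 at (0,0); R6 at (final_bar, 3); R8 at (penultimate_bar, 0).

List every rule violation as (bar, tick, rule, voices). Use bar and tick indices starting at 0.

(5, 0, R2, (0, 1))

bar 0: v0=C3 v1=C4 downbeat P8
bar 1: v0=E3 v1=G3 downbeat m3
bar 2: v0=F3 v1=D4 downbeat M6
bar 3: v0=G3 v1=E4 downbeat M6
bar 4: v0=B2 v1=G3 downbeat m6
bar 5: v0=C3 v1=C4 downbeat P8
  -> R2 @ bar 5 tick 0 v(0, 1): B2/G3 m6 -> C3/C4 P8 similar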